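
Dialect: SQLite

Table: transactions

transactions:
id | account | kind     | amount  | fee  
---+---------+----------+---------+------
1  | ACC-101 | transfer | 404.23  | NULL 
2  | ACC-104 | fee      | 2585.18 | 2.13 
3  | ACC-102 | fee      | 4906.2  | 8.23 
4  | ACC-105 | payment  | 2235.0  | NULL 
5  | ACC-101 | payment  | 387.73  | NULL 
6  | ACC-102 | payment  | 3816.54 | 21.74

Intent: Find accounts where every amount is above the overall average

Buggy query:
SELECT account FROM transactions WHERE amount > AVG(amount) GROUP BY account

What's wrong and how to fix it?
Bug: AVG() is an aggregate; it can't sit directly in WHERE

Fix: Compute the overall average in a scalar subquery and compare each group's MIN against it in HAVING

Corrected query:
SELECT account FROM transactions GROUP BY account HAVING MIN(amount) > (SELECT AVG(amount) FROM transactions)

Result:
account
-------
ACC-102
ACC-104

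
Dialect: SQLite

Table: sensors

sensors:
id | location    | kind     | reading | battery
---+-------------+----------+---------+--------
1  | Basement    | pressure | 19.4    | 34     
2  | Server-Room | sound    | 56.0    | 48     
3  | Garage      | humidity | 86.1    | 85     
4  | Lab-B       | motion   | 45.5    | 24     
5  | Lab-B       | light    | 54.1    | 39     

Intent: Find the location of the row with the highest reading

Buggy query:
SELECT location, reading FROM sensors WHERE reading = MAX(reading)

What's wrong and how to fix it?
Bug: MAX(reading) is an aggregate and cannot be used directly in WHERE

Fix: Use a subquery: WHERE reading = (SELECT MAX(reading) FROM sensors)

Corrected query:
SELECT location, reading FROM sensors WHERE reading = (SELECT MAX(reading) FROM sensors)

Result:
location | reading
---------+--------
Garage   | 86.1   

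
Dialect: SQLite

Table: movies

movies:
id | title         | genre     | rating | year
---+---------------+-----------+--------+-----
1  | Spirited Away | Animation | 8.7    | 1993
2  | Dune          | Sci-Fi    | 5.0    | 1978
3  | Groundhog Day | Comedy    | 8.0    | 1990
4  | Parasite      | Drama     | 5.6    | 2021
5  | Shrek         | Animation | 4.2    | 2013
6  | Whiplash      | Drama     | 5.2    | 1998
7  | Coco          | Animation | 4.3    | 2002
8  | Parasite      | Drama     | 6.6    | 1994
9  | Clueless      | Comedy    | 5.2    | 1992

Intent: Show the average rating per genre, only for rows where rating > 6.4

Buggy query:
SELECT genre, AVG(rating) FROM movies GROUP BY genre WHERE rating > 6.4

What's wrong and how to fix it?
Bug: WHERE cannot follow GROUP BY

Fix: Place WHERE between FROM and GROUP BY

Corrected query:
SELECT genre, AVG(rating) FROM movies WHERE rating > 6.4 GROUP BY genre

Result:
genre     | AVG(rating)
----------+------------
Animation | 8.7        
Comedy    | 8          
Drama     | 6.6        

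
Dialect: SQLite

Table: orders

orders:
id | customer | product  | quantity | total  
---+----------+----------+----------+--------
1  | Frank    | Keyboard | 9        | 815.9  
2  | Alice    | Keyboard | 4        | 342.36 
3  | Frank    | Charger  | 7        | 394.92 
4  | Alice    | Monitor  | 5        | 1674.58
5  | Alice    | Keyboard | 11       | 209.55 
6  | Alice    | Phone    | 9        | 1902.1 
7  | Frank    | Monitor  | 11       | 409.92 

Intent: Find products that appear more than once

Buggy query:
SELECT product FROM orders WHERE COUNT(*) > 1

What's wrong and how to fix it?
Bug: COUNT(*) is an aggregate and cannot be used in WHERE

Fix: GROUP BY product, then filter groups with HAVING COUNT(*) > 1

Corrected query:
SELECT product FROM orders GROUP BY product HAVING COUNT(*) > 1

Result:
product 
--------
Keyboard
Monitor 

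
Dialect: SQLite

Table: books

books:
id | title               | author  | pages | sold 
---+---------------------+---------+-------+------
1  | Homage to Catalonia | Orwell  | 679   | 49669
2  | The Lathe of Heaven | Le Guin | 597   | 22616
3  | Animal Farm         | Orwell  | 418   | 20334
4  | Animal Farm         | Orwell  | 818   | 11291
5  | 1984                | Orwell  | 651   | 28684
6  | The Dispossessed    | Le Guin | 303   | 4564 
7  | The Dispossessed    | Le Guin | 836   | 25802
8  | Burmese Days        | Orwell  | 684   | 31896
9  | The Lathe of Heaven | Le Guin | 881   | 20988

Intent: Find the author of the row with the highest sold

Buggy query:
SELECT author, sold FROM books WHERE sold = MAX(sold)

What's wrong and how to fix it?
Bug: MAX(sold) is an aggregate and cannot be used directly in WHERE

Fix: Wrap MAX in a scalar subquery so WHERE compares against a single value

Corrected query:
SELECT author, sold FROM books WHERE sold = (SELECT MAX(sold) FROM books)

Result:
author | sold 
-------+------
Orwell | 49669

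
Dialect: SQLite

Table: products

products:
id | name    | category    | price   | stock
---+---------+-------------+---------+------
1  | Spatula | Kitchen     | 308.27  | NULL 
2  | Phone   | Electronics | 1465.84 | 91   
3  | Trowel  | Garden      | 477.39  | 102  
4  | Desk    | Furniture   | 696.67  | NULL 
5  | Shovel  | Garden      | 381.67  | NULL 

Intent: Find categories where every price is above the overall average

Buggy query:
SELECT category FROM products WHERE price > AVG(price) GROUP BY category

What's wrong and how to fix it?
Bug: WHERE evaluates per row before aggregation, so AVG() is unavailable

Fix: Use a subquery for AVG and a HAVING MIN(...) filter so the condition holds for every row in the group

Corrected query:
SELECT category FROM products GROUP BY category HAVING MIN(price) > (SELECT AVG(price) FROM products)

Result:
category   
-----------
Electronics
Furniture  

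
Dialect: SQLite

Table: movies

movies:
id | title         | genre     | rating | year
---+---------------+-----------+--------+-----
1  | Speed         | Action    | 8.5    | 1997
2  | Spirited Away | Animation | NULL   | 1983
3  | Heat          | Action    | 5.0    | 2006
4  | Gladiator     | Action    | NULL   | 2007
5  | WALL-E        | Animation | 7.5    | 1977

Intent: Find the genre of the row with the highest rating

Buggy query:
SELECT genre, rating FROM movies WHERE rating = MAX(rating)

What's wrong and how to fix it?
Bug: WHERE is evaluated per row; an aggregate over the whole table isn't defined there

Fix: Use a subquery: WHERE rating = (SELECT MAX(rating) FROM movies)

Corrected query:
SELECT genre, rating FROM movies WHERE rating = (SELECT MAX(rating) FROM movies)

Result:
genre  | rating
-------+-------
Action | 8.5   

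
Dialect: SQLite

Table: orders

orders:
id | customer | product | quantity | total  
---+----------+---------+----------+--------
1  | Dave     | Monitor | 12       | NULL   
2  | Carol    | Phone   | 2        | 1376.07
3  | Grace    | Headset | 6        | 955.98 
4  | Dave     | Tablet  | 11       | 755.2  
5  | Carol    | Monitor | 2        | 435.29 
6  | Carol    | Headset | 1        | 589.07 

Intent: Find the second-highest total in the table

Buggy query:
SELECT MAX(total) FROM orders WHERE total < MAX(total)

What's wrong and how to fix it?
Bug: MAX(total) on the right of the comparison is an aggregate-in-WHERE error

Fix: Put the inner MAX in a scalar subquery

Corrected query:
SELECT MAX(total) FROM orders WHERE total < (SELECT MAX(total) FROM orders)

Result:
MAX(total)
----------
955.98    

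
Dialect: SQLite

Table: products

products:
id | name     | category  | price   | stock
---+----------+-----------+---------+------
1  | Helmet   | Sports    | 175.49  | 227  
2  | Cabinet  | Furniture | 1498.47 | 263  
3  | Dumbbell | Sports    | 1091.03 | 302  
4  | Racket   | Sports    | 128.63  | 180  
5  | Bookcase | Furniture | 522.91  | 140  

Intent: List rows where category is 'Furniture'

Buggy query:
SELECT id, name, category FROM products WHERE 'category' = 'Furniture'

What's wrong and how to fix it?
Bug: 'category' in single quotes is a string literal, not the column; the comparison is literal-vs-literal and never true

Fix: Reference the column as category without single quotes

Corrected query:
SELECT id, name, category FROM products WHERE category = 'Furniture'

Result:
id | name     | category 
---+----------+----------
2  | Cabinet  | Furniture
5  | Bookcase | Furniture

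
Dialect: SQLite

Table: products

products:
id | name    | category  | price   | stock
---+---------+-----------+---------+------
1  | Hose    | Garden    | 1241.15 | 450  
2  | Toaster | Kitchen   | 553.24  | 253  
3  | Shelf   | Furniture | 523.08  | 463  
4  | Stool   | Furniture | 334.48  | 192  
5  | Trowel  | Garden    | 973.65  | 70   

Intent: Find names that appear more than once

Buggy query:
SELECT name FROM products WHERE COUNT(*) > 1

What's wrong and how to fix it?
Bug: COUNT(*) is an aggregate and cannot be used in WHERE

Fix: GROUP BY name, then filter groups with HAVING COUNT(*) > 1

Corrected query:
SELECT name FROM products GROUP BY name HAVING COUNT(*) > 1

Result:
(no rows)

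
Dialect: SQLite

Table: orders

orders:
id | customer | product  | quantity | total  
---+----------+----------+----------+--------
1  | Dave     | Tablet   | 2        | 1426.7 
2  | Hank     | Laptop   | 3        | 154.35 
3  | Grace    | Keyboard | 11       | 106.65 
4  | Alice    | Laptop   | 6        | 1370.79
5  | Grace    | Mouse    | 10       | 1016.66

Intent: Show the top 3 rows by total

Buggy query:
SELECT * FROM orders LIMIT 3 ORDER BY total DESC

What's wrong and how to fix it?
Bug: ORDER BY cannot follow LIMIT; LIMIT is the final clause

Fix: Swap the clauses: ORDER BY first, then LIMIT

Corrected query:
SELECT * FROM orders ORDER BY total DESC LIMIT 3

Result:
id | customer | product | quantity | total  
---+----------+---------+----------+--------
1  | Dave     | Tablet  | 2        | 1426.7 
4  | Alice    | Laptop  | 6        | 1370.79
5  | Grace    | Mouse   | 10       | 1016.66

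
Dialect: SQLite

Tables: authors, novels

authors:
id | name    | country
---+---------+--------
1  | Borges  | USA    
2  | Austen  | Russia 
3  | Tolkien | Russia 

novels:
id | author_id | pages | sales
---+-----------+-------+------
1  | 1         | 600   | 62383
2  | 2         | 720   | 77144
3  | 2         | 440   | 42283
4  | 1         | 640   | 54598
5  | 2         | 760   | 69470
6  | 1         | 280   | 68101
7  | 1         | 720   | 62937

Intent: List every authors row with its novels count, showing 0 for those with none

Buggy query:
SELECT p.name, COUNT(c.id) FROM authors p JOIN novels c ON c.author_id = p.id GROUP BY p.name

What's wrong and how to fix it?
Bug: INNER JOIN drops authors rows that have no matching novels rows

Fix: Switch to LEFT JOIN to retain unmatched parent rows

Corrected query:
SELECT p.name, COUNT(c.id) FROM authors p LEFT JOIN novels c ON c.author_id = p.id GROUP BY p.name

Result:
name    | COUNT(c.id)
--------+------------
Austen  | 3          
Borges  | 4          
Tolkien | 0          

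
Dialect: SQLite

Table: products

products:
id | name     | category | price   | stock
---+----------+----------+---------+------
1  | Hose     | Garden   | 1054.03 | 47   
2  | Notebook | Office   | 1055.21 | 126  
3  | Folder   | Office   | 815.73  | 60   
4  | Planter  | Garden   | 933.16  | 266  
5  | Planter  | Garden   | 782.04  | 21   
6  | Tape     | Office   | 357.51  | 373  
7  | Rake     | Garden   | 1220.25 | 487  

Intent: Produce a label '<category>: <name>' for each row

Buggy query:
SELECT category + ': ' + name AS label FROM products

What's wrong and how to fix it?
Bug: '+' is numeric addition; on text columns SQLite converts them to 0 instead of concatenating

Fix: Replace + with || to concatenate text

Corrected query:
SELECT category || ': ' || name AS label FROM products

Result:
label           
----------------
Garden: Hose    
Office: Notebook
Office: Folder  
Garden: Planter 
Garden: Planter 
Office: Tape    
Garden: Rake    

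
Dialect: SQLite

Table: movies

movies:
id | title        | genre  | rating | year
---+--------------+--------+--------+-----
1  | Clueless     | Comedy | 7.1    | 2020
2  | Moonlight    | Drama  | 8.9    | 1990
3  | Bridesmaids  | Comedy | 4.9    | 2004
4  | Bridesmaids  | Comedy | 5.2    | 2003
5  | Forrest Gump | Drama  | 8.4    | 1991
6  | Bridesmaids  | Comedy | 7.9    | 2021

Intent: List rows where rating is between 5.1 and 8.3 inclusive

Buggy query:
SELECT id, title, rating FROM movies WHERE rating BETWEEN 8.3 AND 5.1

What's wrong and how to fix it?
Bug: The bounds are reversed; BETWEEN a AND b requires a <= b to match anything

Fix: Swap the bounds so the smaller value comes first

Corrected query:
SELECT id, title, rating FROM movies WHERE rating BETWEEN 5.1 AND 8.3

Result:
id | title       | rating
---+-------------+-------
1  | Clueless    | 7.1   
4  | Bridesmaids | 5.2   
6  | Bridesmaids | 7.9   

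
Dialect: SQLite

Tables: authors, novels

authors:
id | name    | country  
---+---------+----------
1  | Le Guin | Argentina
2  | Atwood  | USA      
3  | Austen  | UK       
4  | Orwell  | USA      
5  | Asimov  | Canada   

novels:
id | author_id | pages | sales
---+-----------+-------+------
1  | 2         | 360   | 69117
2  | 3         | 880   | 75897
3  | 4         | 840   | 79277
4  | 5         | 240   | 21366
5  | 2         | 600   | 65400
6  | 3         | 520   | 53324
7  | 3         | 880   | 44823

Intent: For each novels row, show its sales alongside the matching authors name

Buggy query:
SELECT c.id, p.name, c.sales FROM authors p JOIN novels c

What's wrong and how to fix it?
Bug: Missing join condition: each novels row is matched to all authors rows instead of just its own

Fix: Specify the join condition linking the foreign key to the parent id

Corrected query:
SELECT c.id, p.name, c.sales FROM authors p JOIN novels c ON c.author_id = p.id

Result:
id | name   | sales
---+--------+------
1  | Atwood | 69117
2  | Austen | 75897
3  | Orwell | 79277
4  | Asimov | 21366
5  | Atwood | 65400
6  | Austen | 53324
7  | Austen | 44823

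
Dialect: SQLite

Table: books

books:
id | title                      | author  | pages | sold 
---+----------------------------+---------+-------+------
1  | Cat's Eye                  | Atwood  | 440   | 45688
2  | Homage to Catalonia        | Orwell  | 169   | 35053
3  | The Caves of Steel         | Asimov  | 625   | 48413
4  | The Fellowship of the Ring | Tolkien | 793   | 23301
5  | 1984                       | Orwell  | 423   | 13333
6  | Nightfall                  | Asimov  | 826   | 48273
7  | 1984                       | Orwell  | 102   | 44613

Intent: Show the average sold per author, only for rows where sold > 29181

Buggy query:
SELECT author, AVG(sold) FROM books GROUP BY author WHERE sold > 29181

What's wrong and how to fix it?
Bug: Row-level WHERE must come before GROUP BY in the clause order

Fix: Place WHERE between FROM and GROUP BY

Corrected query:
SELECT author, AVG(sold) FROM books WHERE sold > 29181 GROUP BY author

Result:
author | AVG(sold)
-------+----------
Asimov | 48343    
Atwood | 45688    
Orwell | 39833    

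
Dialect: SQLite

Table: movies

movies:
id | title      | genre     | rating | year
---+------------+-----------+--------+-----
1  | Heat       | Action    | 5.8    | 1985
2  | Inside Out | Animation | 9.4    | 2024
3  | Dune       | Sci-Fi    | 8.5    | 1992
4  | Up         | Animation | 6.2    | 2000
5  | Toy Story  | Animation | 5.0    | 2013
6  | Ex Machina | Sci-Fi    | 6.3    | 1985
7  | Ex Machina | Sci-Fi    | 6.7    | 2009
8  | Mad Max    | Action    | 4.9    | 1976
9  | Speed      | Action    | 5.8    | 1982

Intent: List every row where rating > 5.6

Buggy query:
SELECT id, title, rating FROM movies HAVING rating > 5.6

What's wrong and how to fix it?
Bug: This is a non-aggregate query (no GROUP BY, no aggregates), so in SQLite the HAVING clause is invalid here; a row-level condition belongs in WHERE

Fix: Use WHERE for row-level filtering

Corrected query:
SELECT id, title, rating FROM movies WHERE rating > 5.6

Result:
id | title      | rating
---+------------+-------
1  | Heat       | 5.8   
2  | Inside Out | 9.4   
3  | Dune       | 8.5   
4  | Up         | 6.2   
6  | Ex Machina | 6.3   
7  | Ex Machina | 6.7   
9  | Speed      | 5.8   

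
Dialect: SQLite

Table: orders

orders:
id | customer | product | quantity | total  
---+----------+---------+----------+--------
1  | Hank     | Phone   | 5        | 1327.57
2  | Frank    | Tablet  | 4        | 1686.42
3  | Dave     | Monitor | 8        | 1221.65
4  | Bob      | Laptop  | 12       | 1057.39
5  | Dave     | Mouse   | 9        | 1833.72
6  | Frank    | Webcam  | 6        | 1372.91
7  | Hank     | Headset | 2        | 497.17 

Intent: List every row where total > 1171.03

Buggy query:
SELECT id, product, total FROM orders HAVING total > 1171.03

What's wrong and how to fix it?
Bug: HAVING filters the output of aggregation, but this query has no GROUP BY and no aggregate functions, so SQLite rejects it (HAVING clause on a non-aggregate query); the condition here is per row

Fix: Replace HAVING with WHERE since the condition applies to individual rows

Corrected query:
SELECT id, product, total FROM orders WHERE total > 1171.03

Result:
id | product | total  
---+---------+--------
1  | Phone   | 1327.57
2  | Tablet  | 1686.42
3  | Monitor | 1221.65
5  | Mouse   | 1833.72
6  | Webcam  | 1372.91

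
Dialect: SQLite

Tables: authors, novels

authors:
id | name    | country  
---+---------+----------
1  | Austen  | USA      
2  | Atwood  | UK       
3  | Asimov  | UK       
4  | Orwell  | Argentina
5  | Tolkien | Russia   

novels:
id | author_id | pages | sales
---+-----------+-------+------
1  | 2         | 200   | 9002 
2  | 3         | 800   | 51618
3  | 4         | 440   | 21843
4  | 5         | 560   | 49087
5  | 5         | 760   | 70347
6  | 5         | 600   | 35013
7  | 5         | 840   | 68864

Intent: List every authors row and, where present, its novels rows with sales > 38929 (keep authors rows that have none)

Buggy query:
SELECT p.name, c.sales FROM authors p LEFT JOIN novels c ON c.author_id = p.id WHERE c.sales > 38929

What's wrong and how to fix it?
Bug: A WHERE condition on the right-hand table after LEFT JOIN drops unmatched parents

Fix: Put 'c.sales > 38929' in the JOIN's ON clause instead of WHERE

Corrected query:
SELECT p.name, c.sales FROM authors p LEFT JOIN novels c ON c.author_id = p.id AND c.sales > 38929

Result:
name    | sales
--------+------
Austen  | NULL 
Atwood  | NULL 
Asimov  | 51618
Orwell  | NULL 
Tolkien | 49087
Tolkien | 68864
Tolkien | 70347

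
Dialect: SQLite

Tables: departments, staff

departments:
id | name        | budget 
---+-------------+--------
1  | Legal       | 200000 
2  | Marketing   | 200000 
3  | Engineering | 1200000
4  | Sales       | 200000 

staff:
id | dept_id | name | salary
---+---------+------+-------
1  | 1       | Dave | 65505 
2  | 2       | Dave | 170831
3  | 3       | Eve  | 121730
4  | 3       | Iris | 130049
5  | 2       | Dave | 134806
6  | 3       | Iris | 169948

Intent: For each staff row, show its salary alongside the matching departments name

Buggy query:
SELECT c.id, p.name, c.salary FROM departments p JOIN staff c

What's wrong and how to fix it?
Bug: Missing join condition: each staff row is matched to all departments rows instead of just its own

Fix: Add ON c.dept_id = p.id to the JOIN

Corrected query:
SELECT c.id, p.name, c.salary FROM departments p JOIN staff c ON c.dept_id = p.id

Result:
id | name        | salary
---+-------------+-------
1  | Legal       | 65505 
2  | Marketing   | 170831
3  | Engineering | 121730
4  | Engineering | 130049
5  | Marketing   | 134806
6  | Engineering | 169948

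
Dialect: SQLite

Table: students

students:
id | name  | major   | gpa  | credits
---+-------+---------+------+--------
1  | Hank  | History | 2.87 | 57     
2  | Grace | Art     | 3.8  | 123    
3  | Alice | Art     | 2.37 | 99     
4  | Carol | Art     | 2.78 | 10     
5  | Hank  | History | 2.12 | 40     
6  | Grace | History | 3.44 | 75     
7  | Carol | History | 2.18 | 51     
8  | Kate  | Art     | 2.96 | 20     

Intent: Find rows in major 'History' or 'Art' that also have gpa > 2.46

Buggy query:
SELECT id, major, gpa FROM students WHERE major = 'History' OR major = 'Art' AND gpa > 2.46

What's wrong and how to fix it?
Bug: Without parentheses, AND is evaluated before OR, so the gpa filter only applies to the 'Art' branch

Fix: Add parentheses around the OR so the AND applies to both alternatives

Corrected query:
SELECT id, major, gpa FROM students WHERE (major = 'History' OR major = 'Art') AND gpa > 2.46

Result:
id | major   | gpa 
---+---------+-----
1  | History | 2.87
2  | Art     | 3.8 
4  | Art     | 2.78
6  | History | 3.44
8  | Art     | 2.96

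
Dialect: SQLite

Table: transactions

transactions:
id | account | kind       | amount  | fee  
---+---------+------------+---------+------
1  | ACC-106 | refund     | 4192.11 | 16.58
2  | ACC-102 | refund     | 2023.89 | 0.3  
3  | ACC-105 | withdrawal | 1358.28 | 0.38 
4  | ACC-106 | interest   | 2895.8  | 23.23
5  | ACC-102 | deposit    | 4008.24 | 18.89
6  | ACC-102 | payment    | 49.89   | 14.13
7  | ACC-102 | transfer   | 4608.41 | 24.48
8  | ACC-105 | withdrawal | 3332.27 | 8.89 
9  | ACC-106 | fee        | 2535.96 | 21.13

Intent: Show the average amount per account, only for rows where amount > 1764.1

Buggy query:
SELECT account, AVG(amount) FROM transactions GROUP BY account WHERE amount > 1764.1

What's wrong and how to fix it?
Bug: WHERE cannot follow GROUP BY

Fix: Place WHERE between FROM and GROUP BY

Corrected query:
SELECT account, AVG(amount) FROM transactions WHERE amount > 1764.1 GROUP BY account

Result:
account | AVG(amount)
--------+------------
ACC-102 | 3546.846667
ACC-105 | 3332.27    
ACC-106 | 3207.956667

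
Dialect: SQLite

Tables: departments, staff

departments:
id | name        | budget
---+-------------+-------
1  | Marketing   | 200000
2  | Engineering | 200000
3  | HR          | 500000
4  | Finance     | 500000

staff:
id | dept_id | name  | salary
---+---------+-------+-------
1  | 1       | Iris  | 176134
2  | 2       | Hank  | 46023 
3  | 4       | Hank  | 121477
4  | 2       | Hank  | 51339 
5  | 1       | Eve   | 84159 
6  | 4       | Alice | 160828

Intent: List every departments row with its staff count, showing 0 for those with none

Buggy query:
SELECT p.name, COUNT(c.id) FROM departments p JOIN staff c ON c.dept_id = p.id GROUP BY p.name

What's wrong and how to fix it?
Bug: An inner join excludes parents with zero children

Fix: Switch to LEFT JOIN to retain unmatched parent rows

Corrected query:
SELECT p.name, COUNT(c.id) FROM departments p LEFT JOIN staff c ON c.dept_id = p.id GROUP BY p.name

Result:
name        | COUNT(c.id)
------------+------------
Engineering | 2          
Finance     | 2          
HR          | 0          
Marketing   | 2          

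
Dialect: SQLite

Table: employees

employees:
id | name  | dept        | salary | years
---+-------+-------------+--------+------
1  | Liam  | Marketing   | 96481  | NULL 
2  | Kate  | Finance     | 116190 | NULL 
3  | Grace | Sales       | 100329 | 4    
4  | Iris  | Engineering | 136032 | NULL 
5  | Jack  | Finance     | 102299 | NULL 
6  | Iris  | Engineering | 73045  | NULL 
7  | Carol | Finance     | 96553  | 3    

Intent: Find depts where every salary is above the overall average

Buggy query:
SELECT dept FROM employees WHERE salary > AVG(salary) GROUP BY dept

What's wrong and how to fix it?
Bug: WHERE evaluates per row before aggregation, so AVG() is unavailable

Fix: Compute the overall average in a scalar subquery and compare each group's MIN against it in HAVING

Corrected query:
SELECT dept FROM employees GROUP BY dept HAVING MIN(salary) > (SELECT AVG(salary) FROM employees)

Result:
(no rows)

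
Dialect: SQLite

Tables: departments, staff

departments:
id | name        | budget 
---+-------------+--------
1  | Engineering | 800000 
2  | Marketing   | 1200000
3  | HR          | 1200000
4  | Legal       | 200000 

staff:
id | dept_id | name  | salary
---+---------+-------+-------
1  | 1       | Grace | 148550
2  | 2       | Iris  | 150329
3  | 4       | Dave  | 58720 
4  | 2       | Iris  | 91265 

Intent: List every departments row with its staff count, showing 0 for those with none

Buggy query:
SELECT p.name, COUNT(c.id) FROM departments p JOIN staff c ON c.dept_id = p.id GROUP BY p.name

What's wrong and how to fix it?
Bug: An inner join excludes parents with zero children

Fix: Use LEFT JOIN so parents without children still appear (COUNT(c.id) gives 0)

Corrected query:
SELECT p.name, COUNT(c.id) FROM departments p LEFT JOIN staff c ON c.dept_id = p.id GROUP BY p.name

Result:
name        | COUNT(c.id)
------------+------------
Engineering | 1          
HR          | 0          
Legal       | 1          
Marketing   | 2          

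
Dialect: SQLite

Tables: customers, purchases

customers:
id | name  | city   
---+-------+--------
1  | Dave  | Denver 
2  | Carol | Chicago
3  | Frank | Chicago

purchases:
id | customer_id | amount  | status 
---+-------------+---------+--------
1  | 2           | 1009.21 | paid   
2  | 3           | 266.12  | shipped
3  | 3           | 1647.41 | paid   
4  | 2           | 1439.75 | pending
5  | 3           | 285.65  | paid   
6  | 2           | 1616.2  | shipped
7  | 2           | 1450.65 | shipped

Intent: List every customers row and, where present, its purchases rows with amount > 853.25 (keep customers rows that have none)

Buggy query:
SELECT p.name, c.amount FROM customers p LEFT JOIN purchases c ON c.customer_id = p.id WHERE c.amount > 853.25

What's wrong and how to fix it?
Bug: A WHERE condition on the right-hand table after LEFT JOIN drops unmatched parents

Fix: Move the right-table condition into the ON clause so unmatched parents are kept

Corrected query:
SELECT p.name, c.amount FROM customers p LEFT JOIN purchases c ON c.customer_id = p.id AND c.amount > 853.25

Result:
name  | amount 
------+--------
Dave  | NULL   
Carol | 1009.21
Carol | 1439.75
Carol | 1450.65
Carol | 1616.2 
Frank | 1647.41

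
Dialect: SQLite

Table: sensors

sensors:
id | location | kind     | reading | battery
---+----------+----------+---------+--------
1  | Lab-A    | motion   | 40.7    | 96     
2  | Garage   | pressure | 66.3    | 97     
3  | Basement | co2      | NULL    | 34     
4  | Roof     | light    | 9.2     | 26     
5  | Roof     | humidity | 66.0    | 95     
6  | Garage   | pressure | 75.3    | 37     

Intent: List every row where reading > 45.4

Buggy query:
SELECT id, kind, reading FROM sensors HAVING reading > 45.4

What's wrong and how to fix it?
Bug: This is a non-aggregate query (no GROUP BY, no aggregates), so in SQLite the HAVING clause is invalid here; a row-level condition belongs in WHERE

Fix: Use WHERE for row-level filtering

Corrected query:
SELECT id, kind, reading FROM sensors WHERE reading > 45.4

Result:
id | kind     | reading
---+----------+--------
2  | pressure | 66.3   
5  | humidity | 66     
6  | pressure | 75.3   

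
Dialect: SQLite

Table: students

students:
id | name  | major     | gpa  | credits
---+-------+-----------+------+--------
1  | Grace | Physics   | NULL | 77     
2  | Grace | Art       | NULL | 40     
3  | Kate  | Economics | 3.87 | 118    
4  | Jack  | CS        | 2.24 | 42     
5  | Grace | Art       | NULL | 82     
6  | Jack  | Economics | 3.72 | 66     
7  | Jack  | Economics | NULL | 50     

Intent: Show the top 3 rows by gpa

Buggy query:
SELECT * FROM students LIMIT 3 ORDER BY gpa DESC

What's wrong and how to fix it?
Bug: LIMIT must come after ORDER BY

Fix: Sort with ORDER BY, then apply LIMIT

Corrected query:
SELECT * FROM students ORDER BY gpa DESC LIMIT 3

Result:
id | name | major     | gpa  | credits
---+------+-----------+------+--------
3  | Kate | Economics | 3.87 | 118    
6  | Jack | Economics | 3.72 | 66     
4  | Jack | CS        | 2.24 | 42     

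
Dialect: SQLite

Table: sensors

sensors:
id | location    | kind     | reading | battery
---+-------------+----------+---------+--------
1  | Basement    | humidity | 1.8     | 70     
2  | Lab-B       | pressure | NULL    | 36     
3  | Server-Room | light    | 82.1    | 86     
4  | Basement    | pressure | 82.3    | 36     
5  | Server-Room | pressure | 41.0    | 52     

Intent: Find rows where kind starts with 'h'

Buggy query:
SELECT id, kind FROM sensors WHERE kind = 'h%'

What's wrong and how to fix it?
Bug: '=' compares the literal string including the % character; pattern matching needs LIKE

Fix: Replace '=' with LIKE so 'h%' is treated as a pattern

Corrected query:
SELECT id, kind FROM sensors WHERE kind LIKE 'h%'

Result:
id | kind    
---+---------
1  | humidity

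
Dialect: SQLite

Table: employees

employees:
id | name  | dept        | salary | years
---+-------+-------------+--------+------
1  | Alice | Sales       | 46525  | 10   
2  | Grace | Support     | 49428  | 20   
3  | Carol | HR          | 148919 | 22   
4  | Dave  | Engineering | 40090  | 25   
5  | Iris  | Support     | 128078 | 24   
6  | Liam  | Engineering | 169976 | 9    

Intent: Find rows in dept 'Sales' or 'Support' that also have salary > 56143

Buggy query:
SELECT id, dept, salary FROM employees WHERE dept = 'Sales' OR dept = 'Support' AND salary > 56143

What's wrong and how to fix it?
Bug: AND binds tighter than OR, so this parses as dept = 'Sales' OR (dept = 'Support' AND salary > 56143)

Fix: Group the OR with parentheses (or use IN), then AND the threshold

Corrected query:
SELECT id, dept, salary FROM employees WHERE (dept = 'Sales' OR dept = 'Support') AND salary > 56143

Result:
id | dept    | salary
---+---------+-------
5  | Support | 128078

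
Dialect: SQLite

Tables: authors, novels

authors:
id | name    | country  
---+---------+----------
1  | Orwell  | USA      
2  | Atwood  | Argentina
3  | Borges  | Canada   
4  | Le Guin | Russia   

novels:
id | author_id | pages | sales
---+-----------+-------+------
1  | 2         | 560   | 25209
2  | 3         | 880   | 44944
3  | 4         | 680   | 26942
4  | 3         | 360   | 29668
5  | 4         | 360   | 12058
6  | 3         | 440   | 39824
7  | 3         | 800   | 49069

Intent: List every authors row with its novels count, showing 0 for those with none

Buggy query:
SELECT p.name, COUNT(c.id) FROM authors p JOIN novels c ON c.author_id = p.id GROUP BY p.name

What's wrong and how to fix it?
Bug: INNER JOIN drops authors rows that have no matching novels rows

Fix: Use LEFT JOIN so parents without children still appear (COUNT(c.id) gives 0)

Corrected query:
SELECT p.name, COUNT(c.id) FROM authors p LEFT JOIN novels c ON c.author_id = p.id GROUP BY p.name

Result:
name    | COUNT(c.id)
--------+------------
Atwood  | 1          
Borges  | 4          
Le Guin | 2          
Orwell  | 0          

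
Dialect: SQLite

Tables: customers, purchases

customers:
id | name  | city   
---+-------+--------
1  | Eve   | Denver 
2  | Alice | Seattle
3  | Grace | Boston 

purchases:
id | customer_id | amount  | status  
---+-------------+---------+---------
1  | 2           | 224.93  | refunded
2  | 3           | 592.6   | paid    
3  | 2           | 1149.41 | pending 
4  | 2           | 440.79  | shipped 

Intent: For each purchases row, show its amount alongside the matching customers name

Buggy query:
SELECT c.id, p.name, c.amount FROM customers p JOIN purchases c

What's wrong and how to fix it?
Bug: JOIN with no ON clause produces a cartesian product; every purchases row pairs with every customers row

Fix: Add ON c.customer_id = p.id to the JOIN

Corrected query:
SELECT c.id, p.name, c.amount FROM customers p JOIN purchases c ON c.customer_id = p.id

Result:
id | name  | amount 
---+-------+--------
1  | Alice | 224.93 
2  | Grace | 592.6  
3  | Alice | 1149.41
4  | Alice | 440.79 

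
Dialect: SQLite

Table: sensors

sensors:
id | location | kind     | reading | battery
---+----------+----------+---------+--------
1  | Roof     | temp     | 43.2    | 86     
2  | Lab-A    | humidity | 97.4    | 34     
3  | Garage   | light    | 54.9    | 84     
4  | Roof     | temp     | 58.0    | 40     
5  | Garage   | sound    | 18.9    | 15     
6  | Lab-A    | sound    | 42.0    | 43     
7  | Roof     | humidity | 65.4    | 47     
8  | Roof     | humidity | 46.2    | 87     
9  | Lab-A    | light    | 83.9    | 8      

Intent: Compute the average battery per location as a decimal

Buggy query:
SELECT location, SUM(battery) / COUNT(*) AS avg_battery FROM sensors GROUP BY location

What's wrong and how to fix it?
Bug: Both operands are integers, so '/' performs integer division and truncates

Fix: Multiply by 1.0 (or CAST to REAL) to force floating-point division

Corrected query:
SELECT location, SUM(battery) * 1.0 / COUNT(*) AS avg_battery FROM sensors GROUP BY location

Result:
location | avg_battery
---------+------------
Garage   | 49.5       
Lab-A    | 28.333333  
Roof     | 65         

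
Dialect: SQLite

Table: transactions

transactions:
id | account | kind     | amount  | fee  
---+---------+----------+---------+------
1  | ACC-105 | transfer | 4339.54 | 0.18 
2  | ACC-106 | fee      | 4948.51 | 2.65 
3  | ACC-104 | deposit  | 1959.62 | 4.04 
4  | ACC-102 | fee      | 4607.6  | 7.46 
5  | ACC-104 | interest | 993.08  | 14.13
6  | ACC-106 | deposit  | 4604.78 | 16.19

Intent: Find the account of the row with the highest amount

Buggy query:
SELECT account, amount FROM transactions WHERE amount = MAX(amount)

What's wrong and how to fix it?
Bug: WHERE is evaluated per row; an aggregate over the whole table isn't defined there

Fix: Use a subquery: WHERE amount = (SELECT MAX(amount) FROM transactions)

Corrected query:
SELECT account, amount FROM transactions WHERE amount = (SELECT MAX(amount) FROM transactions)

Result:
account | amount 
--------+--------
ACC-106 | 4948.51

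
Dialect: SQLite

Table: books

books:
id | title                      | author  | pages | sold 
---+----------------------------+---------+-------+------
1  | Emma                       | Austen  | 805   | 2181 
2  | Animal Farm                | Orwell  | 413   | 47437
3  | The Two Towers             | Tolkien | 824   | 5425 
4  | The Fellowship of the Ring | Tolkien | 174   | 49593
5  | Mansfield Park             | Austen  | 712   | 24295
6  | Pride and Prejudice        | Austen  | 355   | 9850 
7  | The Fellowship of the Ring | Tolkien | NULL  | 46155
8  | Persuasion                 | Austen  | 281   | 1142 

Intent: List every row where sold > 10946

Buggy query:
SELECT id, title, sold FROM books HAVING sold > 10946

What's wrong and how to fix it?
Bug: This is a non-aggregate query (no GROUP BY, no aggregates), so in SQLite the HAVING clause is invalid here; a row-level condition belongs in WHERE

Fix: Use WHERE for row-level filtering

Corrected query:
SELECT id, title, sold FROM books WHERE sold > 10946

Result:
id | title                      | sold 
---+----------------------------+------
2  | Animal Farm                | 47437
4  | The Fellowship of the Ring | 49593
5  | Mansfield Park             | 24295
7  | The Fellowship of the Ring | 46155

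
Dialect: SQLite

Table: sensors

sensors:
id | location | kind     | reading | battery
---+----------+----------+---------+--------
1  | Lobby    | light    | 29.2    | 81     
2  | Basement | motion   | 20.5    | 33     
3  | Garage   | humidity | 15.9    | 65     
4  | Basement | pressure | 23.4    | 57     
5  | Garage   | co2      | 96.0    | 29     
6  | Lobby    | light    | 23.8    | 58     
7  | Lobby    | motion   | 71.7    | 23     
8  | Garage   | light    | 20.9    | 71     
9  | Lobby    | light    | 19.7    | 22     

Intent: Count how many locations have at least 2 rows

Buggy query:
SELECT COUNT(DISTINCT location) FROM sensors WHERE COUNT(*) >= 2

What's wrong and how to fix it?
Bug: WHERE filters individual rows, not groups, so a group-level COUNT is invalid there

Fix: Group first with HAVING COUNT(*) >= 2, then COUNT the resulting groups

Corrected query:
SELECT COUNT(*) FROM (SELECT location FROM sensors GROUP BY location HAVING COUNT(*) >= 2)

Result:
COUNT(*)
--------
3       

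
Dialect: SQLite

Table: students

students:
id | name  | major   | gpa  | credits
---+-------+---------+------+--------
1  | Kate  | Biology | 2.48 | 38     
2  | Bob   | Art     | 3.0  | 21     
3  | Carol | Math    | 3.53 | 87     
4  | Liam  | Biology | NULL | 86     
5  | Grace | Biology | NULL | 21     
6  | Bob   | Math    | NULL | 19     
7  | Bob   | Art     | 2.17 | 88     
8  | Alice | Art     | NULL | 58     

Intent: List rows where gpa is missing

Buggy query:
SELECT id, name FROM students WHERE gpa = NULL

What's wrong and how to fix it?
Bug: '= NULL' is always unknown in SQL three-valued logic, so no rows match

Fix: Replace '= NULL' with 'IS NULL'

Corrected query:
SELECT id, name FROM students WHERE gpa IS NULL

Result:
id | name 
---+------
4  | Liam 
5  | Grace
6  | Bob  
8  | Alice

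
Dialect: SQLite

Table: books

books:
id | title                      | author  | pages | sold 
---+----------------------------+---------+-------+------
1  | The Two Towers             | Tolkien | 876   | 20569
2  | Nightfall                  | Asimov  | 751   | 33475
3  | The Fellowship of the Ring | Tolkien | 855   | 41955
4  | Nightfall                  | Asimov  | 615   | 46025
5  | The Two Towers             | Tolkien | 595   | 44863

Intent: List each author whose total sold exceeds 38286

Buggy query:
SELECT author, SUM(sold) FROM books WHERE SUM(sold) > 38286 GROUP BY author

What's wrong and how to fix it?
Bug: WHERE runs before GROUP BY, so aggregates aren't available there

Fix: Move the aggregate condition to a HAVING clause

Corrected query:
SELECT author, SUM(sold) FROM books GROUP BY author HAVING SUM(sold) > 38286

Result:
author  | SUM(sold)
--------+----------
Asimov  | 79500    
Tolkien | 107387   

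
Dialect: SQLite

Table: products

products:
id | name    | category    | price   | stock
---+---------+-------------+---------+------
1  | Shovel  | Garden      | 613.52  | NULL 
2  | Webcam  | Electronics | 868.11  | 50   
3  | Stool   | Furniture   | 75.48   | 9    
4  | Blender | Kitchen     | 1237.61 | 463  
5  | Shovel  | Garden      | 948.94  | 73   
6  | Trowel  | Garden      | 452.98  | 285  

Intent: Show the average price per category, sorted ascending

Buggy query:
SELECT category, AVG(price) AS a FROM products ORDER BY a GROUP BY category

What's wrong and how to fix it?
Bug: GROUP BY must precede ORDER BY

Fix: Move ORDER BY to the end, after GROUP BY

Corrected query:
SELECT category, AVG(price) AS a FROM products GROUP BY category ORDER BY a

Result:
category    | a         
------------+-----------
Furniture   | 75.48     
Garden      | 671.813333
Electronics | 868.11    
Kitchen     | 1237.61   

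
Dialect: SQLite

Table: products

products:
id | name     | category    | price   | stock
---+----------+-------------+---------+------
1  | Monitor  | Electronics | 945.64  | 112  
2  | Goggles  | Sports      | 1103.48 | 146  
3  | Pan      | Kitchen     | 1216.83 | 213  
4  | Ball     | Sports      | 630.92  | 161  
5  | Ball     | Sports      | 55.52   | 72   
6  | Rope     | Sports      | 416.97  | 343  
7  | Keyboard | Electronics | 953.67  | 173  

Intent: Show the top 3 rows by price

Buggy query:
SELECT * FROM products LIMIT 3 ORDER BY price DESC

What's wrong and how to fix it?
Bug: LIMIT must come after ORDER BY

Fix: Sort with ORDER BY, then apply LIMIT

Corrected query:
SELECT * FROM products ORDER BY price DESC LIMIT 3

Result:
id | name     | category    | price   | stock
---+----------+-------------+---------+------
3  | Pan      | Kitchen     | 1216.83 | 213  
2  | Goggles  | Sports      | 1103.48 | 146  
7  | Keyboard | Electronics | 953.67  | 173  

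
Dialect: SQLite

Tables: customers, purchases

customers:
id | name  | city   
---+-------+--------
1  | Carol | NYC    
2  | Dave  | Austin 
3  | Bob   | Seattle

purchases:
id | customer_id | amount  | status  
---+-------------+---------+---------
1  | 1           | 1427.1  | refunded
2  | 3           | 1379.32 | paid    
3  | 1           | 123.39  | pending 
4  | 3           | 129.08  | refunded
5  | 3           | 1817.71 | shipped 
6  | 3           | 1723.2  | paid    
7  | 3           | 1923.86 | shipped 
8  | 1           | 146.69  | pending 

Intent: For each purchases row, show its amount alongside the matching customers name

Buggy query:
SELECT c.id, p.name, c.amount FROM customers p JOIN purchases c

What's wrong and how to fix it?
Bug: JOIN with no ON clause produces a cartesian product; every purchases row pairs with every customers row

Fix: Add ON c.customer_id = p.id to the JOIN

Corrected query:
SELECT c.id, p.name, c.amount FROM customers p JOIN purchases c ON c.customer_id = p.id

Result:
id | name  | amount 
---+-------+--------
1  | Carol | 1427.1 
2  | Bob   | 1379.32
3  | Carol | 123.39 
4  | Bob   | 129.08 
5  | Bob   | 1817.71
6  | Bob   | 1723.2 
7  | Bob   | 1923.86
8  | Carol | 146.69 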